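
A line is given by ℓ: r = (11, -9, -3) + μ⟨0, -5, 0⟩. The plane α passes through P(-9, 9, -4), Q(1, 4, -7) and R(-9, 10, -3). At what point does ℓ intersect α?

(11, 6, -3)

PQ = (10, -5, -3), PR = (0, 1, 1); a normal to α is PQ × PR = (-2, -10, 10).
Using P: α has equation -2x - 10y + 10z = -112.
Substitute r = (11, -9, -3) + t(0, -5, 0) into the plane: 38 + 50t = -112, so t = -3.
Intersection: (11, -9, -3) + (-3)·(0, -5, 0) = (11, 6, -3).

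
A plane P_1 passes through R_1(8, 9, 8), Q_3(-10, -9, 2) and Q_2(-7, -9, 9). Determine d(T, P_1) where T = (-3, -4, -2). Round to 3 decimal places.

3.197

R_1Q_3 = (-18, -18, -6), R_1Q_2 = (-15, -18, 1); a normal to P_1 is R_1Q_3 × R_1Q_2 = (-126, 108, 54).
Using R_1: P_1 has equation -126x + 108y + 54z = 396.
n·T − d = (-126)·(-3) + (108)·(-4) + (54)·(-2) − 396 = -558; |n| = √30456.
Distance = |-558| / √30456 = 558/√30456 ≈ 3.197.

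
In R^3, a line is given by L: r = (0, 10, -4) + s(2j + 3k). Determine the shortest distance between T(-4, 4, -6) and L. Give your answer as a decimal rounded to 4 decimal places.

Taking (0, 10, -4) on L with direction v = (0, 2, 3): w = T − (0, 10, -4) = (-4, -6, -2), and w × v = (-14, 12, -8).
Distance = |w × v| / |v| = √404 / √13 ≈ 5.5747.

5.5747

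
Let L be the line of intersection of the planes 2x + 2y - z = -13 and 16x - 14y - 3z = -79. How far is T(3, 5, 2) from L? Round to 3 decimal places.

9.109

Direction of L: (2, 2, -1) × (16, -14, -3) = (-20, -10, -60).
A point on L: solving the two plane equations with x = -6 gives (-6, -1, -1).
Taking (-6, -1, -1) on L with direction v = (-20, -10, -60): w = T − (-6, -1, -1) = (9, 6, 3), and w × v = (-330, 480, 30).
Distance = |w × v| / |v| = √340200 / √4100 ≈ 9.109.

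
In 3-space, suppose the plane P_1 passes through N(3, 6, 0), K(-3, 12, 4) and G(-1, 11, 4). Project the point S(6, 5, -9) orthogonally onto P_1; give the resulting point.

(4, 1, -6)

NK = (-6, 6, 4), NG = (-4, 5, 4); a normal to P_1 is NK × NG = (4, 8, -6).
Using N: P_1 has equation 4x + 8y - 6z = 60.
Foot = S − λn with λ = (n·S − d)/|n|² = (118 − 60)/116 = 1/2.
Foot = (6, 5, -9) − (1/2)·(4, 8, -6) = (4, 1, -6).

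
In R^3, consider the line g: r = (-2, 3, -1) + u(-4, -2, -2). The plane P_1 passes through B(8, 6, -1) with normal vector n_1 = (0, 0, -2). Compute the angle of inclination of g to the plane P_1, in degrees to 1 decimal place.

P_1: n_1·r = n_1·B gives -2z = 2.
sin θ = |n·v| / (|n||v|) = |4| / (√4 · √24) = 0.40825.
θ ≈ 24.1°.

24.1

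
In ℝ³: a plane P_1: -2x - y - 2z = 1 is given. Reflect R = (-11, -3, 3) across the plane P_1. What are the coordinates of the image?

λ = (n·R − d)/|n|² = (19 − 1)/9 = 2.
Reflection = R − 2λn = (-11, -3, 3) − 4·(-2, -1, -2) = (-3, 1, 11).

(-3, 1, 11)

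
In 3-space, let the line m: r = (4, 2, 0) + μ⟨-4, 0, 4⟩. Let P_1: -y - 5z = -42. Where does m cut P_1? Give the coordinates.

Substitute r = (4, 2, 0) + t(-4, 0, 4) into the plane: -2 + (-20)t = -42, so t = 2.
Intersection: (4, 2, 0) + 2·(-4, 0, 4) = (-4, 2, 8).

(-4, 2, 8)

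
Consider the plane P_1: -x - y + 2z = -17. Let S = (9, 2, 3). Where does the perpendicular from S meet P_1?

Foot = S − λn with λ = (n·S − d)/|n|² = (-5 − (-17))/6 = 2.
Foot = (9, 2, 3) − 2·(-1, -1, 2) = (11, 4, -1).

(11, 4, -1)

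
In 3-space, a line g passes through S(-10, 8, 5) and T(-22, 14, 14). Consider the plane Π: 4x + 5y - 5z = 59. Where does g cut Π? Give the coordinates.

A direction vector for g is T − S = (-12, 6, 9).
Substitute r = (-10, 8, 5) + t(-12, 6, 9) into the plane: -25 + (-63)t = 59, so t = -4/3.
Intersection: (-10, 8, 5) + (-4/3)·(-12, 6, 9) = (6, 0, -7).

(6, 0, -7)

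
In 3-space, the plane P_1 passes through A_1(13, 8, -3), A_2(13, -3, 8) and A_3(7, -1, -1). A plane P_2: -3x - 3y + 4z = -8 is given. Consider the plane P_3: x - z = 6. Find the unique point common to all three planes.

(7, -3, 1)

A_1A_2 = (0, -11, 11), A_1A_3 = (-6, -9, 2); a normal to P_1 is A_1A_2 × A_1A_3 = (77, -66, -66).
Using A_1: P_1 has equation 77x - 66y - 66z = 671.
Solving the 3×3 linear system 77x - 66y - 66z = 671, -3x - 3y + 4z = -8, x - z = 6 (e.g. by elimination or Cramer's rule, determinant = -33) gives (7, -3, 1).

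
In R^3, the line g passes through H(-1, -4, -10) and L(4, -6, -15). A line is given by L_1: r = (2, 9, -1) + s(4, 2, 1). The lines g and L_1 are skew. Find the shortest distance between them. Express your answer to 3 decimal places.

4.367

A direction vector for g is L − H = (5, -2, -5).
Common perpendicular direction n = (5, -2, -5) × (4, 2, 1) = (8, -25, 18).
With w = (2, 9, -1) − (-1, -4, -10) = (3, 13, 9), w · n = -139.
Distance = |w · n| / |n| = |-139| / √1013 ≈ 4.367.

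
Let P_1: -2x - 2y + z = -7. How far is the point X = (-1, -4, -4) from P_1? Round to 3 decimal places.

4.333

n·X − d = (-2)·(-1) + (-2)·(-4) + (1)·(-4) − (-7) = 13; |n| = √9.
Distance = |13| / √9 = 13/√9 ≈ 4.333.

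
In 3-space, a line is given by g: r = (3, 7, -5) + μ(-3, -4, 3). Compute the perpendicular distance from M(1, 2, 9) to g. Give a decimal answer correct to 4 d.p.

Taking (3, 7, -5) on g with direction v = (-3, -4, 3): w = M − (3, 7, -5) = (-2, -5, 14), and w × v = (41, -36, -7).
Distance = |w × v| / |v| = √3026 / √34 ≈ 9.4340.

9.4340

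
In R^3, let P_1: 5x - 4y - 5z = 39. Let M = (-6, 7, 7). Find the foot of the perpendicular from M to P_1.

Foot = M − λn with λ = (n·M − d)/|n|² = (-93 − 39)/66 = -2.
Foot = (-6, 7, 7) − (-2)·(5, -4, -5) = (4, -1, -3).

(4, -1, -3)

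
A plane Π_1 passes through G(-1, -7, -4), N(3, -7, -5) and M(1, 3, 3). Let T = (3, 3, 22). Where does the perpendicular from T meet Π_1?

(0, 12, 10)

GN = (4, 0, -1), GM = (2, 10, 7); a normal to Π_1 is GN × GM = (10, -30, 40).
Using G: Π_1 has equation 10x - 30y + 40z = 40.
Foot = T − λn with λ = (n·T − d)/|n|² = (820 − 40)/2600 = 3/10.
Foot = (3, 3, 22) − (3/10)·(10, -30, 40) = (0, 12, 10).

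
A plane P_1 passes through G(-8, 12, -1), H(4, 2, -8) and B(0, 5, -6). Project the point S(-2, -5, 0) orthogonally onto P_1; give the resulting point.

GH = (12, -10, -7), GB = (8, -7, -5); a normal to P_1 is GH × GB = (1, 4, -4).
Using G: P_1 has equation x + 4y - 4z = 44.
Foot = S − λn with λ = (n·S − d)/|n|² = (-22 − 44)/33 = -2.
Foot = (-2, -5, 0) − (-2)·(1, 4, -4) = (0, 3, -8).

(0, 3, -8)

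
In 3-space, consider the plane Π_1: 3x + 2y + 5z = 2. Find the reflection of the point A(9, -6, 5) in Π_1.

(3, -10, -5)

λ = (n·A − d)/|n|² = (40 − 2)/38 = 1.
Reflection = A − 2λn = (9, -6, 5) − 2·(3, 2, 5) = (3, -10, -5).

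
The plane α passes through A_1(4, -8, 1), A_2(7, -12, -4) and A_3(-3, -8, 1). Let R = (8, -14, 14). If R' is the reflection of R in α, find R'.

A_1A_2 = (3, -4, -5), A_1A_3 = (-7, 0, 0); a normal to α is A_1A_2 × A_1A_3 = (0, 35, -28).
Using A_1: α has equation 35y - 28z = -308.
λ = (n·R − d)/|n|² = (-882 − (-308))/2009 = -2/7.
Reflection = R − 2λn = (8, -14, 14) − (-4/7)·(0, 35, -28) = (8, 6, -2).

(8, 6, -2)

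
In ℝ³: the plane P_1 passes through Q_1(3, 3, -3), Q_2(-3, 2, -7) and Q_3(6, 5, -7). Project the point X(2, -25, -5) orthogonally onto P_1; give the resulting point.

(-6, -1, 1)

Q_1Q_2 = (-6, -1, -4), Q_1Q_3 = (3, 2, -4); a normal to P_1 is Q_1Q_2 × Q_1Q_3 = (12, -36, -9).
Using Q_1: P_1 has equation 12x - 36y - 9z = -45.
Foot = X − λn with λ = (n·X − d)/|n|² = (969 − (-45))/1521 = 2/3.
Foot = (2, -25, -5) − (2/3)·(12, -36, -9) = (-6, -1, 1).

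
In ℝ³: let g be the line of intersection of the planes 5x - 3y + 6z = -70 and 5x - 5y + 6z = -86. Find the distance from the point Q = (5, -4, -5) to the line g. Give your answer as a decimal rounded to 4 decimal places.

13.0980

Direction of g: (5, -3, 6) × (5, -5, 6) = (12, 0, -10).
A point on g: solving the two plane equations with x = -2 gives (-2, 8, -6).
Taking (-2, 8, -6) on g with direction v = (12, 0, -10): w = Q − (-2, 8, -6) = (7, -12, 1), and w × v = (120, 82, 144).
Distance = |w × v| / |v| = √41860 / √244 ≈ 13.0980.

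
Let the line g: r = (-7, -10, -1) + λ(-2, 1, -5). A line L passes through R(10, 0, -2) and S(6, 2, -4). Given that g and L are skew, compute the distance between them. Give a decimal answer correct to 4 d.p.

A direction vector for L is S − R = (-4, 2, -2).
Common perpendicular direction n = (-2, 1, -5) × (-4, 2, -2) = (8, 16, 0).
With w = (10, 0, -2) − (-7, -10, -1) = (17, 10, -1), w · n = 296.
Distance = |w · n| / |n| = |296| / √320 ≈ 16.5469.

16.5469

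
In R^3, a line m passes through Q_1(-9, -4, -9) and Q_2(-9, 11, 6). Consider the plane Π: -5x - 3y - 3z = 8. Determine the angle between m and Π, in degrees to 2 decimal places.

40.32

A direction vector for m is Q_2 − Q_1 = (0, 15, 15).
sin θ = |n·v| / (|n||v|) = |-90| / (√43 · √450) = 0.64700.
θ ≈ 40.32°.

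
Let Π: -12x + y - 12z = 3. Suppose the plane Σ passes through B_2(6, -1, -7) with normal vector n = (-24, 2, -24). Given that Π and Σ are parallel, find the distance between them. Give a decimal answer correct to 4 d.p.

0.4706

Σ: n·r = n·B_2 gives -24x + 2y - 24z = 22.
Rescale Σ by 1/2: -12x + y - 12z = 11. Then distance = |3 − 11| / √289 ≈ 0.4706.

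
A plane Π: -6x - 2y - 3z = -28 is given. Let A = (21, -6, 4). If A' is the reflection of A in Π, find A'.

(-3, -14, -8)

λ = (n·A − d)/|n|² = (-126 − (-28))/49 = -2.
Reflection = A − 2λn = (21, -6, 4) − (-4)·(-6, -2, -3) = (-3, -14, -8).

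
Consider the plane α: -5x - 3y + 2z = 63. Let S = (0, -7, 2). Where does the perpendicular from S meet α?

(-5, -10, 4)

Foot = S − λn with λ = (n·S − d)/|n|² = (25 − 63)/38 = -1.
Foot = (0, -7, 2) − (-1)·(-5, -3, 2) = (-5, -10, 4).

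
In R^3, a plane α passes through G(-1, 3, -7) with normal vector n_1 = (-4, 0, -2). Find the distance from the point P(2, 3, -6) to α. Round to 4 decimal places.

α: n_1·r = n_1·G gives -4x - 2z = 18.
n·P − d = (-4)·(2) + (0)·(3) + (-2)·(-6) − 18 = -14; |n| = √20.
Distance = |-14| / √20 = 14/√20 ≈ 3.1305.

3.1305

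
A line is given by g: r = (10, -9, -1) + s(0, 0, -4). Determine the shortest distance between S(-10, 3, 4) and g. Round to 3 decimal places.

23.324

Taking (10, -9, -1) on g with direction v = (0, 0, -4): w = S − (10, -9, -1) = (-20, 12, 5), and w × v = (-48, -80, 0).
Distance = |w × v| / |v| = √8704 / √16 ≈ 23.324.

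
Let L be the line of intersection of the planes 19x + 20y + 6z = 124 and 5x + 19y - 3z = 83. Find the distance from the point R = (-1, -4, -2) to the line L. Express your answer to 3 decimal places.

8.565

Direction of L: (19, 20, 6) × (5, 19, -3) = (-174, 87, 261).
A point on L: solving the two plane equations with x = 0 gives (0, 5, 4).
Taking (0, 5, 4) on L with direction v = (-174, 87, 261): w = R − (0, 5, 4) = (-1, -9, -6), and w × v = (-1827, 1305, -1653).
Distance = |w × v| / |v| = √7773363 / √105966 ≈ 8.565.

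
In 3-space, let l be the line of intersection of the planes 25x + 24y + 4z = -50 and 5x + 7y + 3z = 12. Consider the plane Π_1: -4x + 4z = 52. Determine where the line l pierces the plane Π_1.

(-6, 3, 7)

Direction of l: (25, 24, 4) × (5, 7, 3) = (44, -55, 55).
A point on l: solving the two plane equations with x = 2 gives (2, -7, 17).
Substitute r = (2, -7, 17) + t(44, -55, 55) into the plane: 60 + 44t = 52, so t = -2/11.
Intersection: (2, -7, 17) + (-2/11)·(44, -55, 55) = (-6, 3, 7).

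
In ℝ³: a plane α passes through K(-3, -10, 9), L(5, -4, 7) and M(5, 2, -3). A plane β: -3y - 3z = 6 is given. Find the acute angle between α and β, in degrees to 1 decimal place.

KL = (8, 6, -2), KM = (8, 12, -12); a normal to α is KL × KM = (-48, 80, 48).
Using K: α has equation -48x + 80y + 48z = -224.
cos θ = |n₁·n₂| / (|n₁||n₂|) = |-384| / (√11008 · √18).
θ = arccos(0.86266) ≈ 30.4°.

30.4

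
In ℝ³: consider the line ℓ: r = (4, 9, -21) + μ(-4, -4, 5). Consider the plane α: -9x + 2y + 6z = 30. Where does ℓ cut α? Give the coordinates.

Substitute r = (4, 9, -21) + t(-4, -4, 5) into the plane: -144 + 58t = 30, so t = 3.
Intersection: (4, 9, -21) + 3·(-4, -4, 5) = (-8, -3, -6).

(-8, -3, -6)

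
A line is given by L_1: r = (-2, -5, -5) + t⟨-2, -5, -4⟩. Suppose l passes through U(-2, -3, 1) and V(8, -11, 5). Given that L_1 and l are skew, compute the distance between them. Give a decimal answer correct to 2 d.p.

A direction vector for l is V − U = (10, -8, 4).
Common perpendicular direction n = (-2, -5, -4) × (10, -8, 4) = (-52, -32, 66).
With w = (-2, -3, 1) − (-2, -5, -5) = (0, 2, 6), w · n = 332.
Distance = |w · n| / |n| = |332| / √8084 ≈ 3.69.

3.69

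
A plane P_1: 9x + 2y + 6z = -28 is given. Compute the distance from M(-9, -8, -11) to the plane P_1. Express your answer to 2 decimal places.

n·M − d = (9)·(-9) + (2)·(-8) + (6)·(-11) − (-28) = -135; |n| = √121.
Distance = |-135| / √121 = 135/√121 ≈ 12.27.

12.27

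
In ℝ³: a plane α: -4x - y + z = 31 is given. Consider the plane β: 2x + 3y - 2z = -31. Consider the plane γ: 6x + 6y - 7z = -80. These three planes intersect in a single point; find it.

Solving the 3×3 linear system -4x - y + z = 31, 2x + 3y - 2z = -31, 6x + 6y - 7z = -80 (e.g. by elimination or Cramer's rule, determinant = 28) gives (-6, -5, 2).

(-6, -5, 2)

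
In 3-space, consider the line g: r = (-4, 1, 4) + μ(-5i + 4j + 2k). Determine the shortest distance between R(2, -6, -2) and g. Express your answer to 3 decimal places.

Taking (-4, 1, 4) on g with direction v = (-5, 4, 2): w = R − (-4, 1, 4) = (6, -7, -6), and w × v = (10, 18, -11).
Distance = |w × v| / |v| = √545 / √45 ≈ 3.480.

3.480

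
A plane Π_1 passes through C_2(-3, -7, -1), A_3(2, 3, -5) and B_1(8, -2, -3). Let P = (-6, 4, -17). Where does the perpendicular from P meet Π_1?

(-6, 8, -7)

C_2A_3 = (5, 10, -4), C_2B_1 = (11, 5, -2); a normal to Π_1 is C_2A_3 × C_2B_1 = (0, -34, -85).
Using C_2: Π_1 has equation -34y - 85z = 323.
Foot = P − λn with λ = (n·P − d)/|n|² = (1309 − 323)/8381 = 2/17.
Foot = (-6, 4, -17) − (2/17)·(0, -34, -85) = (-6, 8, -7).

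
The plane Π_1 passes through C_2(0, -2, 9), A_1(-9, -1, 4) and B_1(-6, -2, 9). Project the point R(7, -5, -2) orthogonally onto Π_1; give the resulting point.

C_2A_1 = (-9, 1, -5), C_2B_1 = (-6, 0, 0); a normal to Π_1 is C_2A_1 × C_2B_1 = (0, 30, 6).
Using C_2: Π_1 has equation 30y + 6z = -6.
Foot = R − λn with λ = (n·R − d)/|n|² = (-162 − (-6))/936 = -1/6.
Foot = (7, -5, -2) − (-1/6)·(0, 30, 6) = (7, 0, -1).

(7, 0, -1)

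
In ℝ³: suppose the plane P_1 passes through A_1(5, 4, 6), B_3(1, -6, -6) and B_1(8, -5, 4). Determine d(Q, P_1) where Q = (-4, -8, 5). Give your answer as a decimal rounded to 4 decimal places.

10.5846

A_1B_3 = (-4, -10, -12), A_1B_1 = (3, -9, -2); a normal to P_1 is A_1B_3 × A_1B_1 = (-88, -44, 66).
Using A_1: P_1 has equation -88x - 44y + 66z = -220.
n·Q − d = (-88)·(-4) + (-44)·(-8) + (66)·(5) − (-220) = 1254; |n| = √14036.
Distance = |1254| / √14036 = 1254/√14036 ≈ 10.5846.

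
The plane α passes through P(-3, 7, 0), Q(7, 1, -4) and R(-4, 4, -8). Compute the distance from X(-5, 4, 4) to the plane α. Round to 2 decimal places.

PQ = (10, -6, -4), PR = (-1, -3, -8); a normal to α is PQ × PR = (36, 84, -36).
Using P: α has equation 36x + 84y - 36z = 480.
n·X − d = (36)·(-5) + (84)·(4) + (-36)·(4) − 480 = -468; |n| = √9648.
Distance = |-468| / √9648 = 468/√9648 ≈ 4.76.

4.76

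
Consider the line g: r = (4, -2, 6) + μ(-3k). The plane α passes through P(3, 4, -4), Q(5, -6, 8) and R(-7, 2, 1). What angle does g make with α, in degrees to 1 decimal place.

38.1

PQ = (2, -10, 12), PR = (-10, -2, 5); a normal to α is PQ × PR = (-26, -130, -104).
Using P: α has equation -26x - 130y - 104z = -182.
sin θ = |n·v| / (|n||v|) = |312| / (√28392 · √9) = 0.61721.
θ ≈ 38.1°.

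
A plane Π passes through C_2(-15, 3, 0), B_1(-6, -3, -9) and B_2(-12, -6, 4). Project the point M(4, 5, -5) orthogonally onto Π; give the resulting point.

(-6, -1, -11)

C_2B_1 = (9, -6, -9), C_2B_2 = (3, -9, 4); a normal to Π is C_2B_1 × C_2B_2 = (-105, -63, -63).
Using C_2: Π has equation -105x - 63y - 63z = 1386.
Foot = M − λn with λ = (n·M − d)/|n|² = (-420 − 1386)/18963 = -2/21.
Foot = (4, 5, -5) − (-2/21)·(-105, -63, -63) = (-6, -1, -11).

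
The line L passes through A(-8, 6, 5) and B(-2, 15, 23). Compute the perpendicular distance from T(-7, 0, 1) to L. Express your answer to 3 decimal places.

A direction vector for L is B − A = (6, 9, 18).
Taking (-8, 6, 5) on L with direction v = (6, 9, 18): w = T − (-8, 6, 5) = (1, -6, -4), and w × v = (-72, -42, 45).
Distance = |w × v| / |v| = √8973 / √441 ≈ 4.511.

4.511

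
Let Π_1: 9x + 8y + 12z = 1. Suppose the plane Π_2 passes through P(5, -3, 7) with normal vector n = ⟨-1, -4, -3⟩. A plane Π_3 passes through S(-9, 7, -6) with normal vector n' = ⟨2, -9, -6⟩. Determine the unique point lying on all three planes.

(-3, 5, -1)

Π_2: n·r = n·P gives -x - 4y - 3z = -14.
Π_3: n'·r = n'·S gives 2x - 9y - 6z = -45.
Solving the 3×3 linear system 9x + 8y + 12z = 1, -x - 4y - 3z = -14, 2x - 9y - 6z = -45 (e.g. by elimination or Cramer's rule, determinant = 81) gives (-3, 5, -1).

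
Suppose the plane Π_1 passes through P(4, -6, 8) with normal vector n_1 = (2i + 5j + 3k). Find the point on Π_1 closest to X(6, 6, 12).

Π_1: n_1·r = n_1·P gives 2x + 5y + 3z = 2.
Foot = X − λn with λ = (n·X − d)/|n|² = (78 − 2)/38 = 2.
Foot = (6, 6, 12) − 2·(2, 5, 3) = (2, -4, 6).

(2, -4, 6)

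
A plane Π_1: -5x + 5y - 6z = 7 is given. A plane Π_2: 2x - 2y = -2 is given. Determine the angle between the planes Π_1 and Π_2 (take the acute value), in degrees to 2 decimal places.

40.32

cos θ = |n₁·n₂| / (|n₁||n₂|) = |-20| / (√86 · √8).
θ = arccos(0.76249) ≈ 40.32°.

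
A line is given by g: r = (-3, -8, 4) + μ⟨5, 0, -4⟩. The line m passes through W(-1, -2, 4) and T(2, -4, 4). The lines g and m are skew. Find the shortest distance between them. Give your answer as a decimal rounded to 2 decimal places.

A direction vector for m is T − W = (3, -2, 0).
Common perpendicular direction n = (5, 0, -4) × (3, -2, 0) = (-8, -12, -10).
With w = (-1, -2, 4) − (-3, -8, 4) = (2, 6, 0), w · n = -88.
Distance = |w · n| / |n| = |-88| / √308 ≈ 5.01.

5.01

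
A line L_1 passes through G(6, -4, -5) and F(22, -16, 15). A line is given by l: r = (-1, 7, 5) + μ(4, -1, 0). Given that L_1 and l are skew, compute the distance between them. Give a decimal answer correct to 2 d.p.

11.98

A direction vector for L_1 is F − G = (16, -12, 20).
Common perpendicular direction n = (16, -12, 20) × (4, -1, 0) = (20, 80, 32).
With w = (-1, 7, 5) − (6, -4, -5) = (-7, 11, 10), w · n = 1060.
Distance = |w · n| / |n| = |1060| / √7824 ≈ 11.98.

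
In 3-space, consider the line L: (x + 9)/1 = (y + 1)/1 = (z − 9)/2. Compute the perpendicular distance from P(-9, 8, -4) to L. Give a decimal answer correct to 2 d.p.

14.21

L has direction (1, 1, 2) through (-9, -1, 9).
Taking (-9, -1, 9) on L with direction v = (1, 1, 2): w = P − (-9, -1, 9) = (0, 9, -13), and w × v = (31, -13, -9).
Distance = |w × v| / |v| = √1211 / √6 ≈ 14.21.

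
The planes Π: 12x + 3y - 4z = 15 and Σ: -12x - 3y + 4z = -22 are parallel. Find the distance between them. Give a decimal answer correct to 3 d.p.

Rescale Σ by 1/(-1): 12x + 3y - 4z = 22. Then distance = |15 − 22| / √169 ≈ 0.538.

0.538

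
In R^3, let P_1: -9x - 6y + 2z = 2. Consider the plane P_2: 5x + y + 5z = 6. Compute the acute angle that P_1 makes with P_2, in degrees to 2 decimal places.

58.54

cos θ = |n₁·n₂| / (|n₁||n₂|) = |-41| / (√121 · √51).
θ = arccos(0.52192) ≈ 58.54°.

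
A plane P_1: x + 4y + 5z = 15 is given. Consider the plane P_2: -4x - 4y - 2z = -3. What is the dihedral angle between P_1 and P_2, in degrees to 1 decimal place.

cos θ = |n₁·n₂| / (|n₁||n₂|) = |-30| / (√42 · √36).
θ = arccos(0.77152) ≈ 39.5°.

39.5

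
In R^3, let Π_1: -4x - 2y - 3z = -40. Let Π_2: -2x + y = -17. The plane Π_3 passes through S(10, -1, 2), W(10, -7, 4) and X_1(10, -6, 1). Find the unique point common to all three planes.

SW = (0, -6, 2), SX_1 = (0, -5, -1); a normal to Π_3 is SW × SX_1 = (16, 0, 0).
Using S: Π_3 has equation 16x = 160.
Solving the 3×3 linear system -4x - 2y - 3z = -40, -2x + y = -17, 16x = 160 (e.g. by elimination or Cramer's rule, determinant = 48) gives (10, 3, -2).

(10, 3, -2)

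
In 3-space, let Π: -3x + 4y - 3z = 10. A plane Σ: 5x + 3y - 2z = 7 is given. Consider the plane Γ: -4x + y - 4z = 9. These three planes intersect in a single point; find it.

Solving the 3×3 linear system -3x + 4y - 3z = 10, 5x + 3y - 2z = 7, -4x + y - 4z = 9 (e.g. by elimination or Cramer's rule, determinant = 91) gives (0, 1, -2).

(0, 1, -2)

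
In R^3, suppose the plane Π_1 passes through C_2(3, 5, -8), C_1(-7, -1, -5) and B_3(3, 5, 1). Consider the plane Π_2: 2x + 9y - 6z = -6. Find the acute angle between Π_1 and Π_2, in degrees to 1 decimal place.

C_2C_1 = (-10, -6, 3), C_2B_3 = (0, 0, 9); a normal to Π_1 is C_2C_1 × C_2B_3 = (-54, 90, 0).
Using C_2: Π_1 has equation -54x + 90y = 288.
cos θ = |n₁·n₂| / (|n₁||n₂|) = |702| / (√11016 · √121).
θ = arccos(0.60804) ≈ 52.6°.

52.6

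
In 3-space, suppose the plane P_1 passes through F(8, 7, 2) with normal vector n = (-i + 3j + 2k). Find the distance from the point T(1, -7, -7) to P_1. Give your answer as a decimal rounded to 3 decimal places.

P_1: n·r = n·F gives -x + 3y + 2z = 17.
n·T − d = (-1)·(1) + (3)·(-7) + (2)·(-7) − 17 = -53; |n| = √14.
Distance = |-53| / √14 = 53/√14 ≈ 14.165.

14.165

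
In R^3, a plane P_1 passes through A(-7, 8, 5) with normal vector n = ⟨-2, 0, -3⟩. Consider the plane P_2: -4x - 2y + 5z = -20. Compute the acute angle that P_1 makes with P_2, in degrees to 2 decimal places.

73.18

P_1: n·r = n·A gives -2x - 3z = -1.
cos θ = |n₁·n₂| / (|n₁||n₂|) = |-7| / (√13 · √45).
θ = arccos(0.28941) ≈ 73.18°.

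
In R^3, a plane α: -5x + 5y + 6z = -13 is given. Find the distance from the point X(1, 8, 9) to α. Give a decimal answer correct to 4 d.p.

10.9989

n·X − d = (-5)·(1) + (5)·(8) + (6)·(9) − (-13) = 102; |n| = √86.
Distance = |102| / √86 = 102/√86 ≈ 10.9989.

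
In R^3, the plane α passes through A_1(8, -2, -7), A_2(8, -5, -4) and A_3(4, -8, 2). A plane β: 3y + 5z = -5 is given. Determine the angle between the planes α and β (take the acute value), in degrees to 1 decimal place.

A_1A_2 = (0, -3, 3), A_1A_3 = (-4, -6, 9); a normal to α is A_1A_2 × A_1A_3 = (-9, -12, -12).
Using A_1: α has equation -9x - 12y - 12z = 36.
cos θ = |n₁·n₂| / (|n₁||n₂|) = |-96| / (√369 · √34).
θ = arccos(0.85707) ≈ 31.0°.

31.0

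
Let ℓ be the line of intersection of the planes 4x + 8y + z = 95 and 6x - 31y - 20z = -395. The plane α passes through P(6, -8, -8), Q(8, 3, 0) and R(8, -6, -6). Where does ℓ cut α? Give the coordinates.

(1, 11, 3)

Direction of ℓ: (4, 8, 1) × (6, -31, -20) = (-129, 86, -172).
A point on ℓ: solving the two plane equations with x = -11 gives (-11, 19, -13).
PQ = (2, 11, 8), PR = (2, 2, 2); a normal to α is PQ × PR = (6, 12, -18).
Using P: α has equation 6x + 12y - 18z = 84.
Substitute r = (-11, 19, -13) + t(-129, 86, -172) into the plane: 396 + 3354t = 84, so t = -4/43.
Intersection: (-11, 19, -13) + (-4/43)·(-129, 86, -172) = (1, 11, 3).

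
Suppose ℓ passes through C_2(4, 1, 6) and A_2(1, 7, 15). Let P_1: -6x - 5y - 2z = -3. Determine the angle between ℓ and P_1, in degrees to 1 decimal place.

19.4

A direction vector for ℓ is A_2 − C_2 = (-3, 6, 9).
sin θ = |n·v| / (|n||v|) = |-30| / (√65 · √126) = 0.33150.
θ ≈ 19.4°.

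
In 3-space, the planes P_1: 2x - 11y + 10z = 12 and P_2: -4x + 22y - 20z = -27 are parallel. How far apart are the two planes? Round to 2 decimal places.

0.10

Rescale P_2 by 1/(-2): 2x - 11y + 10z = 27/2. Then distance = |12 − (27/2)| / √225 ≈ 0.10.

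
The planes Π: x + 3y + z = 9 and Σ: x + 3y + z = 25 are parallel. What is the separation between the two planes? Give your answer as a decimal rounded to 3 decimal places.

4.824

Same normal n = (1, 3, 1) with |n| = √11; distance = |9 − 25| / |n| = 16/√11 ≈ 4.824.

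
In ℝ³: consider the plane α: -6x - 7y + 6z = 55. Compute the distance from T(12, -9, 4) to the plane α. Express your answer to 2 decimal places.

n·T − d = (-6)·(12) + (-7)·(-9) + (6)·(4) − 55 = -40; |n| = √121.
Distance = |-40| / √121 = 40/√121 ≈ 3.64.

3.64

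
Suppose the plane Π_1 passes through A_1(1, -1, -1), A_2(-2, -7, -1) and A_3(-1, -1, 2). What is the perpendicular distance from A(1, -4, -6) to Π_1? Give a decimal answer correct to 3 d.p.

A_1A_2 = (-3, -6, 0), A_1A_3 = (-2, 0, 3); a normal to Π_1 is A_1A_2 × A_1A_3 = (-18, 9, -12).
Using A_1: Π_1 has equation -18x + 9y - 12z = -15.
n·A − d = (-18)·(1) + (9)·(-4) + (-12)·(-6) − (-15) = 33; |n| = √549.
Distance = |33| / √549 = 33/√549 ≈ 1.408.

1.408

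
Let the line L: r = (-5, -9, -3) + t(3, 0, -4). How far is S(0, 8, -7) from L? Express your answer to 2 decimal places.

Taking (-5, -9, -3) on L with direction v = (3, 0, -4): w = S − (-5, -9, -3) = (5, 17, -4), and w × v = (-68, 8, -51).
Distance = |w × v| / |v| = √7289 / √25 ≈ 17.08.

17.08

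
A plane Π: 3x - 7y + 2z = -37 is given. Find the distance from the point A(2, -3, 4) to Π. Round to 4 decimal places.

n·A − d = (3)·(2) + (-7)·(-3) + (2)·(4) − (-37) = 72; |n| = √62.
Distance = |72| / √62 = 72/√62 ≈ 9.1440.

9.1440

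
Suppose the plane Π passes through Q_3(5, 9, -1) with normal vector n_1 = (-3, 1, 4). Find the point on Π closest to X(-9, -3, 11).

Π: n_1·r = n_1·Q_3 gives -3x + y + 4z = -10.
Foot = X − λn with λ = (n·X − d)/|n|² = (68 − (-10))/26 = 3.
Foot = (-9, -3, 11) − 3·(-3, 1, 4) = (0, -6, -1).

(0, -6, -1)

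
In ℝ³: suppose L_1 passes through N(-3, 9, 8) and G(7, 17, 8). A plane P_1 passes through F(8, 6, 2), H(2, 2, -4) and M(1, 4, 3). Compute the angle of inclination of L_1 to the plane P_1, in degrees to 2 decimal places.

19.25

A direction vector for L_1 is G − N = (10, 8, 0).
FH = (-6, -4, -6), FM = (-7, -2, 1); a normal to P_1 is FH × FM = (-16, 48, -16).
Using F: P_1 has equation -16x + 48y - 16z = 128.
sin θ = |n·v| / (|n||v|) = |224| / (√2816 · √164) = 0.32962.
θ ≈ 19.25°.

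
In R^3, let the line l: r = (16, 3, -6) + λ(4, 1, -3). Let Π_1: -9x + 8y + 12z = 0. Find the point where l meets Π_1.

Substitute r = (16, 3, -6) + t(4, 1, -3) into the plane: -192 + (-64)t = 0, so t = -3.
Intersection: (16, 3, -6) + (-3)·(4, 1, -3) = (4, 0, 3).

(4, 0, 3)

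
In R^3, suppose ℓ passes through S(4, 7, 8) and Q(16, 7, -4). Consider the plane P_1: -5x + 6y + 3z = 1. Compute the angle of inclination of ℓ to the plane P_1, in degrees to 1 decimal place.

A direction vector for ℓ is Q − S = (12, 0, -12).
sin θ = |n·v| / (|n||v|) = |-96| / (√70 · √288) = 0.67612.
θ ≈ 42.5°.

42.5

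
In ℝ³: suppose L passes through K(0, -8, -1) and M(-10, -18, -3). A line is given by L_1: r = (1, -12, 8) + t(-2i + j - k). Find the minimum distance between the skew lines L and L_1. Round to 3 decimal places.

7.120

A direction vector for L is M − K = (-10, -10, -2).
Common perpendicular direction n = (-10, -10, -2) × (-2, 1, -1) = (12, -6, -30).
With w = (1, -12, 8) − (0, -8, -1) = (1, -4, 9), w · n = -234.
Distance = |w · n| / |n| = |-234| / √1080 ≈ 7.120.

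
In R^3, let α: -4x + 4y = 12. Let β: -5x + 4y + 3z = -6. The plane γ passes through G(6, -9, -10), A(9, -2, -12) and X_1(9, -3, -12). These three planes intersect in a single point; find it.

GA = (3, 7, -2), GX_1 = (3, 6, -2); a normal to γ is GA × GX_1 = (-2, 0, -3).
Using G: γ has equation -2x - 3z = 18.
Solving the 3×3 linear system -4x + 4y = 12, -5x + 4y + 3z = -6, -2x - 3z = 18 (e.g. by elimination or Cramer's rule, determinant = -36) gives (0, 3, -6).

(0, 3, -6)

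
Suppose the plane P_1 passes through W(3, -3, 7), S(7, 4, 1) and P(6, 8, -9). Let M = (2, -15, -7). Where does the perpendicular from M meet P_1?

(-6, -7, -3)

WS = (4, 7, -6), WP = (3, 11, -16); a normal to P_1 is WS × WP = (-46, 46, 23).
Using W: P_1 has equation -46x + 46y + 23z = -115.
Foot = M − λn with λ = (n·M − d)/|n|² = (-943 − (-115))/4761 = -4/23.
Foot = (2, -15, -7) − (-4/23)·(-46, 46, 23) = (-6, -7, -3).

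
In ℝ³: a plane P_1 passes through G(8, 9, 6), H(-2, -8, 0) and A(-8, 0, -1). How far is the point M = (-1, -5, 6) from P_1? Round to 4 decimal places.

4.8667

GH = (-10, -17, -6), GA = (-16, -9, -7); a normal to P_1 is GH × GA = (65, 26, -182).
Using G: P_1 has equation 65x + 26y - 182z = -338.
n·M − d = (65)·(-1) + (26)·(-5) + (-182)·(6) − (-338) = -949; |n| = √38025.
Distance = |-949| / √38025 = 949/√38025 ≈ 4.8667.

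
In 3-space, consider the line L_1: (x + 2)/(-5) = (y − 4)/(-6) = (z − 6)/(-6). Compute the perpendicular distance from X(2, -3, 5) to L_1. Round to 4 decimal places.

7.6104

L_1 has direction (-5, -6, -6) through (-2, 4, 6).
Taking (-2, 4, 6) on L_1 with direction v = (-5, -6, -6): w = X − (-2, 4, 6) = (4, -7, -1), and w × v = (36, 29, -59).
Distance = |w × v| / |v| = √5618 / √97 ≈ 7.6104.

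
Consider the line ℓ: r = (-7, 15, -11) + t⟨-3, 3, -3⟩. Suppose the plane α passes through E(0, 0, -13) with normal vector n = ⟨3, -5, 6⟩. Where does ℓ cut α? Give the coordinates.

(-1, 9, -5)

α: n·r = n·E gives 3x - 5y + 6z = -78.
Substitute r = (-7, 15, -11) + t(-3, 3, -3) into the plane: -162 + (-42)t = -78, so t = -2.
Intersection: (-7, 15, -11) + (-2)·(-3, 3, -3) = (-1, 9, -5).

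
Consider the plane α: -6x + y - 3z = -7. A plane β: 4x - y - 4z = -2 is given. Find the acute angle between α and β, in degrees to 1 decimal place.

cos θ = |n₁·n₂| / (|n₁||n₂|) = |-13| / (√46 · √33).
θ = arccos(0.33366) ≈ 70.5°.

70.5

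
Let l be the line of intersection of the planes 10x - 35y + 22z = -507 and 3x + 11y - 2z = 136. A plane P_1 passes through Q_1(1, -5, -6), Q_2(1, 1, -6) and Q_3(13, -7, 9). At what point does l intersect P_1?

(1, 11, -6)

Direction of l: (10, -35, 22) × (3, 11, -2) = (-172, 86, 215).
A point on l: solving the two plane equations with x = -3 gives (-3, 13, -1).
Q_1Q_2 = (0, 6, 0), Q_1Q_3 = (12, -2, 15); a normal to P_1 is Q_1Q_2 × Q_1Q_3 = (90, 0, -72).
Using Q_1: P_1 has equation 90x - 72z = 522.
Substitute r = (-3, 13, -1) + t(-172, 86, 215) into the plane: -198 + (-30960)t = 522, so t = -1/43.
Intersection: (-3, 13, -1) + (-1/43)·(-172, 86, 215) = (1, 11, -6).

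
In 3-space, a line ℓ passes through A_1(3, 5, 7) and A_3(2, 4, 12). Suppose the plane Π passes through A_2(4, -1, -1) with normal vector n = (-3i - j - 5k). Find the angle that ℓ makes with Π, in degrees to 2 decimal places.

A direction vector for ℓ is A_3 − A_1 = (-1, -1, 5).
Π: n·r = n·A_2 gives -3x - y - 5z = -6.
sin θ = |n·v| / (|n||v|) = |-21| / (√35 · √27) = 0.68313.
θ ≈ 43.09°.

43.09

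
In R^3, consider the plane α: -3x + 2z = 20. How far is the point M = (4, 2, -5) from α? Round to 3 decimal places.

11.649

n·M − d = (-3)·(4) + (0)·(2) + (2)·(-5) − 20 = -42; |n| = √13.
Distance = |-42| / √13 = 42/√13 ≈ 11.649.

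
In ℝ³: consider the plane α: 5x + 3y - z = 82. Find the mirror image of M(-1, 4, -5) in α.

(19, 16, -9)

λ = (n·M − d)/|n|² = (12 − 82)/35 = -2.
Reflection = M − 2λn = (-1, 4, -5) − (-4)·(5, 3, -1) = (19, 16, -9).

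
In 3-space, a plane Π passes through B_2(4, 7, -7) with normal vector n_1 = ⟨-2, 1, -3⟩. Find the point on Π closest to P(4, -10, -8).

(2, -9, -11)

Π: n_1·r = n_1·B_2 gives -2x + y - 3z = 20.
Foot = P − λn with λ = (n·P − d)/|n|² = (6 − 20)/14 = -1.
Foot = (4, -10, -8) − (-1)·(-2, 1, -3) = (2, -9, -11).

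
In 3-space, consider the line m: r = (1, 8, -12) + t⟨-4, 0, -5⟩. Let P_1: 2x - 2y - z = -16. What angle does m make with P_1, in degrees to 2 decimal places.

sin θ = |n·v| / (|n||v|) = |-3| / (√9 · √41) = 0.15617.
θ ≈ 8.98°.

8.98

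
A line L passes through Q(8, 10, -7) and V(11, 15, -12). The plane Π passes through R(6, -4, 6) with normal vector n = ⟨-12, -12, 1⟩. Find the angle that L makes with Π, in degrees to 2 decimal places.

50.67

A direction vector for L is V − Q = (3, 5, -5).
Π: n·r = n·R gives -12x - 12y + z = -18.
sin θ = |n·v| / (|n||v|) = |-101| / (√289 · √59) = 0.77348.
θ ≈ 50.67°.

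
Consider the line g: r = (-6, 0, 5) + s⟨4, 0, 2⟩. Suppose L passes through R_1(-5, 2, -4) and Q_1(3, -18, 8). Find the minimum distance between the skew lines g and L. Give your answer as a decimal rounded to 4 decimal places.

7.3267

A direction vector for L is Q_1 − R_1 = (8, -20, 12).
Common perpendicular direction n = (4, 0, 2) × (8, -20, 12) = (40, -32, -80).
With w = (-5, 2, -4) − (-6, 0, 5) = (1, 2, -9), w · n = 696.
Distance = |w · n| / |n| = |696| / √9024 ≈ 7.3267.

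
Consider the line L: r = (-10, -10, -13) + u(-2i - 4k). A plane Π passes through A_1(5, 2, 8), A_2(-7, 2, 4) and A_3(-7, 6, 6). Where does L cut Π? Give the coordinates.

(-4, -10, -1)

A_1A_2 = (-12, 0, -4), A_1A_3 = (-12, 4, -2); a normal to Π is A_1A_2 × A_1A_3 = (16, 24, -48).
Using A_1: Π has equation 16x + 24y - 48z = -256.
Substitute r = (-10, -10, -13) + t(-2, 0, -4) into the plane: 224 + 160t = -256, so t = -3.
Intersection: (-10, -10, -13) + (-3)·(-2, 0, -4) = (-4, -10, -1).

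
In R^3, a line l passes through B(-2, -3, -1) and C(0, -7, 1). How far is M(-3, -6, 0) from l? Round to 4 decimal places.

A direction vector for l is C − B = (2, -4, 2).
Taking (-2, -3, -1) on l with direction v = (2, -4, 2): w = M − (-2, -3, -1) = (-1, -3, 1), and w × v = (-2, 4, 10).
Distance = |w × v| / |v| = √120 / √24 ≈ 2.2361.

2.2361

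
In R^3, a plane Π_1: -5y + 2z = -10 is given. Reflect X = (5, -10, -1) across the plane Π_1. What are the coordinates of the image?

(5, 10, -9)

λ = (n·X − d)/|n|² = (48 − (-10))/29 = 2.
Reflection = X − 2λn = (5, -10, -1) − 4·(0, -5, 2) = (5, 10, -9).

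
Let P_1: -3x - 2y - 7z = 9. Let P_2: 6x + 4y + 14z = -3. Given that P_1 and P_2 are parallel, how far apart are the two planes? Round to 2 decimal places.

0.95

Rescale P_2 by 1/(-2): -3x - 2y - 7z = 3/2. Then distance = |9 − (3/2)| / √62 ≈ 0.95.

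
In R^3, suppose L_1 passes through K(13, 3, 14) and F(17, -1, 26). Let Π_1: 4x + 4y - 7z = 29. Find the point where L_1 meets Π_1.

(10, 6, 5)

A direction vector for L_1 is F − K = (4, -4, 12).
Substitute r = (13, 3, 14) + t(4, -4, 12) into the plane: -34 + (-84)t = 29, so t = -3/4.
Intersection: (13, 3, 14) + (-3/4)·(4, -4, 12) = (10, 6, 5).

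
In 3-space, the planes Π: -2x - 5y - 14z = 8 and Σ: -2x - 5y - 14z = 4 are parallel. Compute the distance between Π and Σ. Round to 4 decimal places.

0.2667

Same normal n = (-2, -5, -14) with |n| = √225; distance = |8 − 4| / |n| = 4/√225 ≈ 0.2667.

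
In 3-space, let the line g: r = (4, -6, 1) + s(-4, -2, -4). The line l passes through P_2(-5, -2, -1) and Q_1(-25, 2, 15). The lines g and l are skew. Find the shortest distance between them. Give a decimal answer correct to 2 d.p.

A direction vector for l is Q_1 − P_2 = (-20, 4, 16).
Common perpendicular direction n = (-4, -2, -4) × (-20, 4, 16) = (-16, 144, -56).
With w = (-5, -2, -1) − (4, -6, 1) = (-9, 4, -2), w · n = 832.
Distance = |w · n| / |n| = |832| / √24128 ≈ 5.36.

5.36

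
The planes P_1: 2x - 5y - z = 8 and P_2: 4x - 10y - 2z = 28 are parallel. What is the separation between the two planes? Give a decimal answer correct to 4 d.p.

1.0954

Rescale P_2 by 1/2: 2x - 5y - z = 14. Then distance = |8 − 14| / √30 ≈ 1.0954.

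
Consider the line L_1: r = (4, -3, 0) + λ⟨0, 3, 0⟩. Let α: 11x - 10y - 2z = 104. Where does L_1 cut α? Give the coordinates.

Substitute r = (4, -3, 0) + t(0, 3, 0) into the plane: 74 + (-30)t = 104, so t = -1.
Intersection: (4, -3, 0) + (-1)·(0, 3, 0) = (4, -6, 0).

(4, -6, 0)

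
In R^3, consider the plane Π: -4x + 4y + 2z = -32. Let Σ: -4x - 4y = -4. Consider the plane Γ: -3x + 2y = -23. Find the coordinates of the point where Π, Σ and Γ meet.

Solving the 3×3 linear system -4x + 4y + 2z = -32, -4x - 4y = -4, -3x + 2y = -23 (e.g. by elimination or Cramer's rule, determinant = -40) gives (5, -4, 2).

(5, -4, 2)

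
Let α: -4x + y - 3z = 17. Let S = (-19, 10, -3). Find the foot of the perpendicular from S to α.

Foot = S − λn with λ = (n·S − d)/|n|² = (95 − 17)/26 = 3.
Foot = (-19, 10, -3) − 3·(-4, 1, -3) = (-7, 7, 6).

(-7, 7, 6)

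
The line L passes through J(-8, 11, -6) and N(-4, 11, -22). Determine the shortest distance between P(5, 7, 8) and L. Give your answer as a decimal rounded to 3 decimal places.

16.500

A direction vector for L is N − J = (4, 0, -16).
Taking (-8, 11, -6) on L with direction v = (4, 0, -16): w = P − (-8, 11, -6) = (13, -4, 14), and w × v = (64, 264, 16).
Distance = |w × v| / |v| = √74048 / √272 ≈ 16.500.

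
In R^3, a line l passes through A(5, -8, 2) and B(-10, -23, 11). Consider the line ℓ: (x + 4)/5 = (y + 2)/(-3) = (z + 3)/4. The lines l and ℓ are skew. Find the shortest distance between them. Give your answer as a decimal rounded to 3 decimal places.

A direction vector for l is B − A = (-15, -15, 9).
ℓ has direction (5, -3, 4) through (-4, -2, -3).
Common perpendicular direction n = (-15, -15, 9) × (5, -3, 4) = (-33, 105, 120).
With w = (-4, -2, -3) − (5, -8, 2) = (-9, 6, -5), w · n = 327.
Distance = |w · n| / |n| = |327| / √26514 ≈ 2.008.

2.008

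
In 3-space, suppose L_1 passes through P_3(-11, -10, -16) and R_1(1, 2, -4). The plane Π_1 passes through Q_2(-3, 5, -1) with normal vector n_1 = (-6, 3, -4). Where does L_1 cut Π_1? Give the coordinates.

(-2, -1, -7)

A direction vector for L_1 is R_1 − P_3 = (12, 12, 12).
Π_1: n_1·r = n_1·Q_2 gives -6x + 3y - 4z = 37.
Substitute r = (-11, -10, -16) + t(12, 12, 12) into the plane: 100 + (-84)t = 37, so t = 3/4.
Intersection: (-11, -10, -16) + (3/4)·(12, 12, 12) = (-2, -1, -7).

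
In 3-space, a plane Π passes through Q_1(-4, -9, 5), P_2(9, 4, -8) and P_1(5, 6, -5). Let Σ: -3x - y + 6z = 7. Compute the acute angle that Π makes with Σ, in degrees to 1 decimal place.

Q_1P_2 = (13, 13, -13), Q_1P_1 = (9, 15, -10); a normal to Π is Q_1P_2 × Q_1P_1 = (65, 13, 78).
Using Q_1: Π has equation 65x + 13y + 78z = 13.
cos θ = |n₁·n₂| / (|n₁||n₂|) = |260| / (√10478 · √46).
θ = arccos(0.37450) ≈ 68.0°.

68.0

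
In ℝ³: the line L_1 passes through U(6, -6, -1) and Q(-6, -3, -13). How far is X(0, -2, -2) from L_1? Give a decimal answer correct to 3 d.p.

4.687

A direction vector for L_1 is Q − U = (-12, 3, -12).
Taking (6, -6, -1) on L_1 with direction v = (-12, 3, -12): w = X − (6, -6, -1) = (-6, 4, -1), and w × v = (-45, -60, 30).
Distance = |w × v| / |v| = √6525 / √297 ≈ 4.687.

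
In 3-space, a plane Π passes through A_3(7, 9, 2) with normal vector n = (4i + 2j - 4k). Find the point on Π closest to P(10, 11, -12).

(2, 7, -4)

Π: n·r = n·A_3 gives 4x + 2y - 4z = 38.
Foot = P − λn with λ = (n·P − d)/|n|² = (110 − 38)/36 = 2.
Foot = (10, 11, -12) − 2·(4, 2, -4) = (2, 7, -4).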